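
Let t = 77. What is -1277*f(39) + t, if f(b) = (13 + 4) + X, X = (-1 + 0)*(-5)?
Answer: -28017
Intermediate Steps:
X = 5 (X = -1*(-5) = 5)
f(b) = 22 (f(b) = (13 + 4) + 5 = 17 + 5 = 22)
-1277*f(39) + t = -1277*22 + 77 = -28094 + 77 = -28017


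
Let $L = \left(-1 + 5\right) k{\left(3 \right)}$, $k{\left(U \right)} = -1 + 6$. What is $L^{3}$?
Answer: $8000$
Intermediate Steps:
$k{\left(U \right)} = 5$
$L = 20$ ($L = \left(-1 + 5\right) 5 = 4 \cdot 5 = 20$)
$L^{3} = 20^{3} = 8000$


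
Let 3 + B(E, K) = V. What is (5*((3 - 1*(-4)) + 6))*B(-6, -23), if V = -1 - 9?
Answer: -845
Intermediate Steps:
V = -10
B(E, K) = -13 (B(E, K) = -3 - 10 = -13)
(5*((3 - 1*(-4)) + 6))*B(-6, -23) = (5*((3 - 1*(-4)) + 6))*(-13) = (5*((3 + 4) + 6))*(-13) = (5*(7 + 6))*(-13) = (5*13)*(-13) = 65*(-13) = -845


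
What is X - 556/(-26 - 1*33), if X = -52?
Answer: -2512/59 ≈ -42.576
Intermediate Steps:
X - 556/(-26 - 1*33) = -52 - 556/(-26 - 1*33) = -52 - 556/(-26 - 33) = -52 - 556/(-59) = -52 - 556*(-1)/59 = -52 - 139*(-4/59) = -52 + 556/59 = -2512/59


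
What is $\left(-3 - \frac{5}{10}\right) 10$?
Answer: $-35$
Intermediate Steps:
$\left(-3 - \frac{5}{10}\right) 10 = \left(-3 - \frac{1}{2}\right) 10 = \left(- \frac{7}{2}\right) 10 = -35$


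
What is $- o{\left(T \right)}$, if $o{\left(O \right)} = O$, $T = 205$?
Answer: $-205$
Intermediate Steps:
$- o{\left(T \right)} = \left(-1\right) 205 = -205$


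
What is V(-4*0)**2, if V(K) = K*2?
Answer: 0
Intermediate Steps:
V(K) = 2*K
V(-4*0)**2 = (2*(-4*0))**2 = (2*0)**2 = 0**2 = 0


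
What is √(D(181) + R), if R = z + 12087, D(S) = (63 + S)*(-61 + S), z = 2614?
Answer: √43981 ≈ 209.72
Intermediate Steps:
D(S) = (-61 + S)*(63 + S)
R = 14701 (R = 2614 + 12087 = 14701)
√(D(181) + R) = √((-3843 + 181² + 2*181) + 14701) = √((-3843 + 32761 + 362) + 14701) = √(29280 + 14701) = √43981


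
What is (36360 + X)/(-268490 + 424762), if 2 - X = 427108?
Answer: -195373/78136 ≈ -2.5004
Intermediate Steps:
X = -427106 (X = 2 - 1*427108 = 2 - 427108 = -427106)
(36360 + X)/(-268490 + 424762) = (36360 - 427106)/(-268490 + 424762) = -390746/156272 = -390746*1/156272 = -195373/78136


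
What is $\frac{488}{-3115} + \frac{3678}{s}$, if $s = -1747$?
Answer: $- \frac{12309506}{5441905} \approx -2.262$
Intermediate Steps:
$\frac{488}{-3115} + \frac{3678}{s} = \frac{488}{-3115} + \frac{3678}{-1747} = 488 \left(- \frac{1}{3115}\right) + 3678 \left(- \frac{1}{1747}\right) = - \frac{488}{3115} - \frac{3678}{1747} = - \frac{12309506}{5441905}$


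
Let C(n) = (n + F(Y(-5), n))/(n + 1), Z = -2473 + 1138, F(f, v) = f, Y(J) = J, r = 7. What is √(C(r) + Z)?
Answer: I*√5339/2 ≈ 36.534*I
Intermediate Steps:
Z = -1335
C(n) = (-5 + n)/(1 + n) (C(n) = (n - 5)/(n + 1) = (-5 + n)/(1 + n))
√(C(r) + Z) = √((-5 + 7)/(1 + 7) - 1335) = √(2/8 - 1335) = √((⅛)*2 - 1335) = √(¼ - 1335) = √(-5339/4) = I*√5339/2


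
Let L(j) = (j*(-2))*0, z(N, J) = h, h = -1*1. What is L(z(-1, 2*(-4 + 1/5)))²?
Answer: 0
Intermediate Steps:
h = -1
z(N, J) = -1
L(j) = 0 (L(j) = -2*j*0 = 0)
L(z(-1, 2*(-4 + 1/5)))² = 0² = 0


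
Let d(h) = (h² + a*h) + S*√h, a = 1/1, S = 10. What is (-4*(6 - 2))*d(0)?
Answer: 0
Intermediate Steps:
a = 1
d(h) = h + h² + 10*√h (d(h) = (h² + 1*h) + 10*√h = (h² + h) + 10*√h = (h + h²) + 10*√h = h + h² + 10*√h)
(-4*(6 - 2))*d(0) = (-4*(6 - 2))*(0 + 0² + 10*√0) = (-4*4)*(0 + 0 + 10*0) = -16*(0 + 0 + 0) = -16*0 = 0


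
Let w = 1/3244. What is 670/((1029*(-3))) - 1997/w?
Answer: -19998413986/3087 ≈ -6.4783e+6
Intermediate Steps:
w = 1/3244 ≈ 0.00030826
670/((1029*(-3))) - 1997/w = 670/((1029*(-3))) - 1997/1/3244 = 670/(-3087) - 1997*3244 = 670*(-1/3087) - 6478268 = -670/3087 - 6478268 = -19998413986/3087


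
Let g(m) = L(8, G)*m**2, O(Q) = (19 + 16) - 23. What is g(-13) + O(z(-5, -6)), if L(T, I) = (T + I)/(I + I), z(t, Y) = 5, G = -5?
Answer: -387/10 ≈ -38.700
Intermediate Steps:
L(T, I) = (I + T)/(2*I) (L(T, I) = (I + T)/((2*I)) = (I + T)*(1/(2*I)) = (I + T)/(2*I))
O(Q) = 12 (O(Q) = 35 - 23 = 12)
g(m) = -3*m**2/10 (g(m) = ((1/2)*(-5 + 8)/(-5))*m**2 = ((1/2)*(-1/5)*3)*m**2 = -3*m**2/10)
g(-13) + O(z(-5, -6)) = -3/10*(-13)**2 + 12 = -3/10*169 + 12 = -507/10 + 12 = -387/10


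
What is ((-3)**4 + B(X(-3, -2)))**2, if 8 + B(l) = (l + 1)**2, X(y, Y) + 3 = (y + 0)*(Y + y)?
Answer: 58564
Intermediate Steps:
X(y, Y) = -3 + y*(Y + y) (X(y, Y) = -3 + (y + 0)*(Y + y) = -3 + y*(Y + y))
B(l) = -8 + (1 + l)**2 (B(l) = -8 + (l + 1)**2 = -8 + (1 + l)**2)
((-3)**4 + B(X(-3, -2)))**2 = ((-3)**4 + (-8 + (1 + (-3 + (-3)**2 - 2*(-3)))**2))**2 = (81 + (-8 + (1 + (-3 + 9 + 6))**2))**2 = (81 + (-8 + (1 + 12)**2))**2 = (81 + (-8 + 13**2))**2 = (81 + (-8 + 169))**2 = (81 + 161)**2 = 242**2 = 58564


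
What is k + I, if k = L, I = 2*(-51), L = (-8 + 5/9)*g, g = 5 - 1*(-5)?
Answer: -1588/9 ≈ -176.44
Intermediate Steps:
g = 10 (g = 5 + 5 = 10)
L = -670/9 (L = (-8 + 5/9)*10 = -67/9*10 = -670/9 ≈ -74.444)
I = -102
k = -670/9 ≈ -74.444
k + I = -670/9 - 102 = -1588/9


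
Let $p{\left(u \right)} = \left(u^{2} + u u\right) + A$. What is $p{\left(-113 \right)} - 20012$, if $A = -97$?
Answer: $5429$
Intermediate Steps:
$p{\left(u \right)} = -97 + 2 u^{2}$ ($p{\left(u \right)} = \left(u^{2} + u u\right) - 97 = \left(u^{2} + u^{2}\right) - 97 = 2 u^{2} - 97 = -97 + 2 u^{2}$)
$p{\left(-113 \right)} - 20012 = \left(-97 + 2 \left(-113\right)^{2}\right) - 20012 = \left(-97 + 2 \cdot 12769\right) - 20012 = \left(-97 + 25538\right) - 20012 = 25441 - 20012 = 5429$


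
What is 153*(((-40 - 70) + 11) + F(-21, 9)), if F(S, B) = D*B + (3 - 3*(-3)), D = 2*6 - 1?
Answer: 1836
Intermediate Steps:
D = 11 (D = 12 - 1 = 11)
F(S, B) = 12 + 11*B (F(S, B) = 11*B + (3 - 3*(-3)) = 11*B + (3 + 9) = 11*B + 12 = 12 + 11*B)
153*(((-40 - 70) + 11) + F(-21, 9)) = 153*(((-40 - 70) + 11) + (12 + 11*9)) = 153*((-110 + 11) + (12 + 99)) = 153*(-99 + 111) = 153*12 = 1836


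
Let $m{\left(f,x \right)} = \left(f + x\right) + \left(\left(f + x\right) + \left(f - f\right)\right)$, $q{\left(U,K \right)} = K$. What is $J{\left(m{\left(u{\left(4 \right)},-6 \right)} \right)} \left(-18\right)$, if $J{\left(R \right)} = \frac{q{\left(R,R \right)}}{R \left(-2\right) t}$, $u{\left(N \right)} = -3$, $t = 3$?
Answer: $3$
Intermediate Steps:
$m{\left(f,x \right)} = 2 f + 2 x$ ($m{\left(f,x \right)} = \left(f + x\right) + \left(\left(f + x\right) + 0\right) = \left(f + x\right) + \left(f + x\right) = 2 f + 2 x$)
$J{\left(R \right)} = - \frac{1}{6}$ ($J{\left(R \right)} = \frac{R}{R \left(-2\right) 3} = \frac{R}{- 2 R 3} = \frac{R}{\left(-6\right) R} = R \left(- \frac{1}{6 R}\right) = - \frac{1}{6}$)
$J{\left(m{\left(u{\left(4 \right)},-6 \right)} \right)} \left(-18\right) = \left(- \frac{1}{6}\right) \left(-18\right) = 3$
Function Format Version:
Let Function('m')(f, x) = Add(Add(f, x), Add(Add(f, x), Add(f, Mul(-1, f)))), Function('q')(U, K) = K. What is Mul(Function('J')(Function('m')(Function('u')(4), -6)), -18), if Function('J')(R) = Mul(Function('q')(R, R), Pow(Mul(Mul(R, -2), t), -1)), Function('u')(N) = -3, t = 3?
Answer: 3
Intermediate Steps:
Function('m')(f, x) = Add(Mul(2, f), Mul(2, x)) (Function('m')(f, x) = Add(Add(f, x), Add(Add(f, x), 0)) = Add(Add(f, x), Add(f, x)) = Add(Mul(2, f), Mul(2, x)))
Function('J')(R) = Rational(-1, 6) (Function('J')(R) = Mul(R, Pow(Mul(Mul(R, -2), 3), -1)) = Mul(R, Pow(Mul(Mul(-2, R), 3), -1)) = Mul(R, Pow(Mul(-6, R), -1)) = Mul(R, Mul(Rational(-1, 6), Pow(R, -1))) = Rational(-1, 6))
Mul(Function('J')(Function('m')(Function('u')(4), -6)), -18) = Mul(Rational(-1, 6), -18) = 3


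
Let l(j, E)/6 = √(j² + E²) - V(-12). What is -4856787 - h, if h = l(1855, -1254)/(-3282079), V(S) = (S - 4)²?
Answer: -15940358621709/3282079 + 6*√5013541/3282079 ≈ -4.8568e+6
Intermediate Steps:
V(S) = (-4 + S)²
l(j, E) = -1536 + 6*√(E² + j²) (l(j, E) = 6*(√(j² + E²) - (-4 - 12)²) = 6*(√(E² + j²) - 1*(-16)²) = 6*(√(E² + j²) - 1*256) = 6*(√(E² + j²) - 256) = 6*(-256 + √(E² + j²)) = -1536 + 6*√(E² + j²))
h = 1536/3282079 - 6*√5013541/3282079 (h = (-1536 + 6*√((-1254)² + 1855²))/(-3282079) = (-1536 + 6*√(1572516 + 3441025))*(-1/3282079) = (-1536 + 6*√5013541)*(-1/3282079) = 1536/3282079 - 6*√5013541/3282079 ≈ -0.0036253)
-4856787 - h = -4856787 - (1536/3282079 - 6*√5013541/3282079) = -4856787 + (-1536/3282079 + 6*√5013541/3282079) = -15940358621709/3282079 + 6*√5013541/3282079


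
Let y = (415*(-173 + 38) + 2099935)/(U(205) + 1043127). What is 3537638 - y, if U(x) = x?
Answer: 1845464442953/521666 ≈ 3.5376e+6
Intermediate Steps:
y = 1021955/521666 (y = (415*(-173 + 38) + 2099935)/(205 + 1043127) = (415*(-135) + 2099935)/1043332 = (-56025 + 2099935)*(1/1043332) = 2043910*(1/1043332) = 1021955/521666 ≈ 1.9590)
3537638 - y = 3537638 - 1*1021955/521666 = 3537638 - 1021955/521666 = 1845464442953/521666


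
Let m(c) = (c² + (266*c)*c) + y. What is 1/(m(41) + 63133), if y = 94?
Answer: 1/512054 ≈ 1.9529e-6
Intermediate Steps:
m(c) = 94 + 267*c² (m(c) = (c² + (266*c)*c) + 94 = (c² + 266*c²) + 94 = 267*c² + 94 = 94 + 267*c²)
1/(m(41) + 63133) = 1/((94 + 267*41²) + 63133) = 1/((94 + 267*1681) + 63133) = 1/((94 + 448827) + 63133) = 1/(448921 + 63133) = 1/512054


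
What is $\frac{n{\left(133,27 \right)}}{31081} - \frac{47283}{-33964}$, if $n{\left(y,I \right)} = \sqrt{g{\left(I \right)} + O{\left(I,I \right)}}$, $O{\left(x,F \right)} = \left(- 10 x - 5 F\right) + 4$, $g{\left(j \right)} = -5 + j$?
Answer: $\frac{47283}{33964} + \frac{i \sqrt{379}}{31081} \approx 1.3922 + 0.00062636 i$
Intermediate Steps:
$O{\left(x,F \right)} = 4 - 10 x - 5 F$
$n{\left(y,I \right)} = \sqrt{-1 - 14 I}$ ($n{\left(y,I \right)} = \sqrt{\left(-5 + I\right) - \left(-4 + 15 I\right)} = \sqrt{-1 - 14 I}$)
$\frac{n{\left(133,27 \right)}}{31081} - \frac{47283}{-33964} = \frac{\sqrt{-1 - 378}}{31081} - \frac{47283}{-33964} = \sqrt{-1 - 378} \cdot \frac{1}{31081} - - \frac{47283}{33964} = \sqrt{-379} \cdot \frac{1}{31081} + \frac{47283}{33964} = i \sqrt{379} \cdot \frac{1}{31081} + \frac{47283}{33964} = \frac{i \sqrt{379}}{31081} + \frac{47283}{33964} = \frac{47283}{33964} + \frac{i \sqrt{379}}{31081}$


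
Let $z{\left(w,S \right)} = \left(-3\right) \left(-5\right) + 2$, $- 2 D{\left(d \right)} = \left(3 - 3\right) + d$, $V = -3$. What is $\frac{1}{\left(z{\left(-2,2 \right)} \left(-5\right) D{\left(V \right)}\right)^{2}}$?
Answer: $\frac{4}{65025} \approx 6.1515 \cdot 10^{-5}$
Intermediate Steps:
$D{\left(d \right)} = - \frac{d}{2}$ ($D{\left(d \right)} = - \frac{\left(3 - 3\right) + d}{2} = - \frac{0 + d}{2} = - \frac{d}{2}$)
$z{\left(w,S \right)} = 17$ ($z{\left(w,S \right)} = 15 + 2 = 17$)
$\frac{1}{\left(z{\left(-2,2 \right)} \left(-5\right) D{\left(V \right)}\right)^{2}} = \frac{1}{\left(17 \left(-5\right) \left(\left(- \frac{1}{2}\right) \left(-3\right)\right)\right)^{2}} = \frac{1}{\left(\left(-85\right) \frac{3}{2}\right)^{2}} = \frac{1}{\left(- \frac{255}{2}\right)^{2}} = \frac{1}{\frac{65025}{4}} = \frac{4}{65025}$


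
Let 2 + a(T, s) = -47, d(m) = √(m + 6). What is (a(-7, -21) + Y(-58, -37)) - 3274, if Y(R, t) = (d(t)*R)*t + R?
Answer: -3381 + 2146*I*√31 ≈ -3381.0 + 11948.0*I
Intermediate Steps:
d(m) = √(6 + m)
a(T, s) = -49 (a(T, s) = -2 - 47 = -49)
Y(R, t) = R + R*t*√(6 + t) (Y(R, t) = (√(6 + t)*R)*t + R = (R*√(6 + t))*t + R = R*t*√(6 + t) + R = R + R*t*√(6 + t))
(a(-7, -21) + Y(-58, -37)) - 3274 = (-49 - 58*(1 - 37*√(6 - 37))) - 3274 = (-49 - 58*(1 - 37*I*√31)) - 3274 = (-49 + (-58 + 2146*I*√31)) - 3274 = (-107 + 2146*I*√31) - 3274 = -3381 + 2146*I*√31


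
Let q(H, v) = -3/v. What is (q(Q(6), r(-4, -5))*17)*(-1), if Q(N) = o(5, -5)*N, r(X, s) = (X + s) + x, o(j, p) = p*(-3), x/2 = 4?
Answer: -51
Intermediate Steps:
x = 8 (x = 2*4 = 8)
o(j, p) = -3*p
r(X, s) = 8 + X + s (r(X, s) = (X + s) + 8 = 8 + X + s)
Q(N) = 15*N (Q(N) = (-3*(-5))*N = 15*N)
(q(Q(6), r(-4, -5))*17)*(-1) = (-3/(8 - 4 - 5)*17)*(-1) = (-3/(-1)*17)*(-1) = (-3*(-1)*17)*(-1) = (3*17)*(-1) = 51*(-1) = -51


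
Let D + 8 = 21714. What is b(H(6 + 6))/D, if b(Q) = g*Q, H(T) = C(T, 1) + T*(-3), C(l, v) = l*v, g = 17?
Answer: -204/10853 ≈ -0.018797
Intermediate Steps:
D = 21706 (D = -8 + 21714 = 21706)
H(T) = -2*T (H(T) = T*1 + T*(-3) = T - 3*T = -2*T)
b(Q) = 17*Q
b(H(6 + 6))/D = (17*(-2*(6 + 6)))/21706 = (17*(-2*12))*(1/21706) = (17*(-24))*(1/21706) = -408*1/21706 = -204/10853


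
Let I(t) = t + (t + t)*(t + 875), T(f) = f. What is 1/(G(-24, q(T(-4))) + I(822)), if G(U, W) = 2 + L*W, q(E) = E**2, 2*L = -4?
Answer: 1/2790660 ≈ 3.5834e-7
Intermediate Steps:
L = -2 (L = (1/2)*(-4) = -2)
G(U, W) = 2 - 2*W
I(t) = t + 2*t*(875 + t) (I(t) = t + (2*t)*(875 + t) = t + 2*t*(875 + t))
1/(G(-24, q(T(-4))) + I(822)) = 1/((2 - 2*(-4)**2) + 822*(1751 + 2*822)) = 1/((2 - 2*16) + 822*(1751 + 1644)) = 1/((2 - 32) + 822*3395) = 1/(-30 + 2790690) = 1/2790660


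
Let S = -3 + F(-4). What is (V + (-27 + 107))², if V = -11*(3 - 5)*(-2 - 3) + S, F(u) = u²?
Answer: 289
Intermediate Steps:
S = 13 (S = -3 + (-4)² = -3 + 16 = 13)
V = -97 (V = -11*(3 - 5)*(-2 - 3) + 13 = -(-22)*(-5) + 13 = -11*10 + 13 = -110 + 13 = -97)
(V + (-27 + 107))² = (-97 + (-27 + 107))² = (-97 + 80)² = (-17)² = 289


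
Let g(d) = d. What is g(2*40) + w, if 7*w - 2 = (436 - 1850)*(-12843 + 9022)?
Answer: 5403456/7 ≈ 7.7192e+5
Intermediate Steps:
w = 5402896/7 (w = 2/7 + ((436 - 1850)*(-12843 + 9022))/7 = 2/7 + (-1414*(-3821))/7 = 2/7 + (⅐)*5402894 = 2/7 + 771842 = 5402896/7 ≈ 7.7184e+5)
g(2*40) + w = 2*40 + 5402896/7 = 80 + 5402896/7 = 5403456/7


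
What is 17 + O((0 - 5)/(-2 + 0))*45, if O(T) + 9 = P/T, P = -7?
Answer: -514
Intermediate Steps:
O(T) = -9 - 7/T
17 + O((0 - 5)/(-2 + 0))*45 = 17 + (-9 - 7*(-2 + 0)/(0 - 5))*45 = 17 + (-9 - 7/((-5/(-2))))*45 = 17 + (-9 - 7/((-5*(-½))))*45 = 17 + (-9 - 7/5/2)*45 = 17 + (-9 - 7*⅖)*45 = 17 + (-9 - 14/5)*45 = 17 - 59/5*45 = 17 - 531 = -514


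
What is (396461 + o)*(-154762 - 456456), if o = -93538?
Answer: -185151990214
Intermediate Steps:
(396461 + o)*(-154762 - 456456) = (396461 - 93538)*(-154762 - 456456) = 302923*(-611218) = -185151990214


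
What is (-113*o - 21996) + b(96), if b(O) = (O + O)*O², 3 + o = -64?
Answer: 1755047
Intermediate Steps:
o = -67 (o = -3 - 64 = -67)
b(O) = 2*O³ (b(O) = (2*O)*O² = 2*O³)
(-113*o - 21996) + b(96) = (-113*(-67) - 21996) + 2*96³ = (7571 - 21996) + 2*884736 = -14425 + 1769472 = 1755047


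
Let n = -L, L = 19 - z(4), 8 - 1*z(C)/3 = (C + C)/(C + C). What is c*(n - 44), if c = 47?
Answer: -1974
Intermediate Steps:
z(C) = 21 (z(C) = 24 - 3*(C + C)/(C + C) = 24 - 3*2*C/(2*C) = 24 - 3*2*C*1/(2*C) = 24 - 3*1 = 24 - 3 = 21)
L = -2 (L = 19 - 1*21 = 19 - 21 = -2)
n = 2 (n = -1*(-2) = 2)
c*(n - 44) = 47*(2 - 44) = 47*(-42) = -1974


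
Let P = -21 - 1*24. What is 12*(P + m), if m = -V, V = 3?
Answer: -576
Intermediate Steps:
P = -45 (P = -21 - 24 = -45)
m = -3 (m = -1*3 = -3)
12*(P + m) = 12*(-45 - 3) = 12*(-48) = -576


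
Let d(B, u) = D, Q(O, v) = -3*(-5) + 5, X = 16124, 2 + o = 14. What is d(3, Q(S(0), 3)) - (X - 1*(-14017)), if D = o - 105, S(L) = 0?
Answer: -30234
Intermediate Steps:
o = 12 (o = -2 + 14 = 12)
Q(O, v) = 20 (Q(O, v) = 15 + 5 = 20)
D = -93 (D = 12 - 105 = -93)
d(B, u) = -93
d(3, Q(S(0), 3)) - (X - 1*(-14017)) = -93 - (16124 - 1*(-14017)) = -93 - (16124 + 14017) = -93 - 1*30141 = -93 - 30141 = -30234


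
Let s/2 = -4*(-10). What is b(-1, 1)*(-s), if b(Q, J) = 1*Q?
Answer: 80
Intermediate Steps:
b(Q, J) = Q
s = 80 (s = 2*(-4*(-10)) = 2*40 = 80)
b(-1, 1)*(-s) = -(-1)*80 = -1*(-80) = 80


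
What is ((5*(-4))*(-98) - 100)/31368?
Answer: 155/2614 ≈ 0.059296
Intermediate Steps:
((5*(-4))*(-98) - 100)/31368 = (-20*(-98) - 100)*(1/31368) = (1960 - 100)*(1/31368) = 1860*(1/31368) = 155/2614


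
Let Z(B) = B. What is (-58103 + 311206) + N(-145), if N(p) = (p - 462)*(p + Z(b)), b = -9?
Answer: 346581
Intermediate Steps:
N(p) = (-462 + p)*(-9 + p) (N(p) = (p - 462)*(p - 9) = (-462 + p)*(-9 + p))
(-58103 + 311206) + N(-145) = (-58103 + 311206) + (4158 + (-145)**2 - 471*(-145)) = 253103 + (4158 + 21025 + 68295) = 253103 + 93478 = 346581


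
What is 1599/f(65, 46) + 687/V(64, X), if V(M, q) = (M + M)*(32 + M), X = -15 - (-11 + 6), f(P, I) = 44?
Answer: 1639895/45056 ≈ 36.397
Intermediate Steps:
X = -10 (X = -15 - 1*(-5) = -15 + 5 = -10)
V(M, q) = 2*M*(32 + M) (V(M, q) = (2*M)*(32 + M) = 2*M*(32 + M))
1599/f(65, 46) + 687/V(64, X) = 1599/44 + 687/((2*64*(32 + 64))) = 1599*(1/44) + 687/((2*64*96)) = 1599/44 + 687/12288 = 1599/44 + 687*(1/12288) = 1599/44 + 229/4096 = 1639895/45056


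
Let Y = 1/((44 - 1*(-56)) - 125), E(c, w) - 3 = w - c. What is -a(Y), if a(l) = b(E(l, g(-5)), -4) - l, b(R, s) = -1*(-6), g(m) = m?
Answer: -151/25 ≈ -6.0400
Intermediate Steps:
E(c, w) = 3 + w - c (E(c, w) = 3 + (w - c) = 3 + w - c)
Y = -1/25 (Y = 1/((44 + 56) - 125) = 1/(100 - 125) = 1/(-25) = -1/25 ≈ -0.040000)
b(R, s) = 6
a(l) = 6 - l
-a(Y) = -(6 - 1*(-1/25)) = -(6 + 1/25) = -1*151/25 = -151/25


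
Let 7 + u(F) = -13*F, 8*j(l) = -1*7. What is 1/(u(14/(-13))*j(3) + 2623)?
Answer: 8/20935 ≈ 0.00038214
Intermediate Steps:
j(l) = -7/8 (j(l) = (-1*7)/8 = (⅛)*(-7) = -7/8)
u(F) = -7 - 13*F
1/(u(14/(-13))*j(3) + 2623) = 1/((-7 - 182/(-13))*(-7/8) + 2623) = 1/((-7 - 182*(-1)/13)*(-7/8) + 2623) = 1/((-7 - 13*(-14/13))*(-7/8) + 2623) = 1/((-7 + 14)*(-7/8) + 2623) = 1/(7*(-7/8) + 2623) = 1/(-49/8 + 2623) = 1/(20935/8) = 8/20935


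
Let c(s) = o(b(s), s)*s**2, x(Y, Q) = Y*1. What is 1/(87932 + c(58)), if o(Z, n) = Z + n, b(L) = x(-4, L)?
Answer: 1/269588 ≈ 3.7094e-6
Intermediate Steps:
x(Y, Q) = Y
b(L) = -4
c(s) = s**2*(-4 + s) (c(s) = (-4 + s)*s**2 = s**2*(-4 + s))
1/(87932 + c(58)) = 1/(87932 + 58**2*(-4 + 58)) = 1/(87932 + 3364*54) = 1/(87932 + 181656) = 1/269588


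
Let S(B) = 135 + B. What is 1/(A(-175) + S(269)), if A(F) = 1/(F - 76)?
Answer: 251/101403 ≈ 0.0024753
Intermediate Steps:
A(F) = 1/(-76 + F)
1/(A(-175) + S(269)) = 1/(1/(-76 - 175) + (135 + 269)) = 1/(1/(-251) + 404) = 1/(-1/251 + 404) = 1/(101403/251) = 251/101403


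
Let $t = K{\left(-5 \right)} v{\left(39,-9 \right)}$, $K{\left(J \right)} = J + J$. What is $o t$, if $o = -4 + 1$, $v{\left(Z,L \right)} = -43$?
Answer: $-1290$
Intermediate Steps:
$K{\left(J \right)} = 2 J$
$o = -3$
$t = 430$ ($t = 2 \left(-5\right) \left(-43\right) = \left(-10\right) \left(-43\right) = 430$)
$o t = \left(-3\right) 430 = -1290$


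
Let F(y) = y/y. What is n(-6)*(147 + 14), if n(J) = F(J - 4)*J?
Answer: -966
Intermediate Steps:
F(y) = 1
n(J) = J (n(J) = 1*J = J)
n(-6)*(147 + 14) = -6*(147 + 14) = -6*161 = -966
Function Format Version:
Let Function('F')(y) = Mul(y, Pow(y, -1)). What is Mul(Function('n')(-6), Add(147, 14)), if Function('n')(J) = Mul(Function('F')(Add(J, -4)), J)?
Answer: -966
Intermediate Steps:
Function('F')(y) = 1
Function('n')(J) = J (Function('n')(J) = Mul(1, J) = J)
Mul(Function('n')(-6), Add(147, 14)) = Mul(-6, Add(147, 14)) = Mul(-6, 161) = -966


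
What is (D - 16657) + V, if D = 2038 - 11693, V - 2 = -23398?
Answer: -49708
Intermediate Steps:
V = -23396 (V = 2 - 23398 = -23396)
D = -9655
(D - 16657) + V = (-9655 - 16657) - 23396 = -26312 - 23396 = -49708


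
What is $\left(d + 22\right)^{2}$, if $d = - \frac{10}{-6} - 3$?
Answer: $\frac{3844}{9} \approx 427.11$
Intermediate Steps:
$d = - \frac{4}{3}$ ($d = \left(-10\right) \left(- \frac{1}{6}\right) - 3 = \frac{5}{3} - 3 = - \frac{4}{3} \approx -1.3333$)
$\left(d + 22\right)^{2} = \left(- \frac{4}{3} + 22\right)^{2} = \left(\frac{62}{3}\right)^{2} = \frac{3844}{9}$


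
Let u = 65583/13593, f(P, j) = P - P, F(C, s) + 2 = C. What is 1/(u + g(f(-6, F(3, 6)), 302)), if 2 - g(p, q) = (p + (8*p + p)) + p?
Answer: 4531/30923 ≈ 0.14653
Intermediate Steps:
F(C, s) = -2 + C
f(P, j) = 0
g(p, q) = 2 - 11*p (g(p, q) = 2 - ((p + (8*p + p)) + p) = 2 - ((p + 9*p) + p) = 2 - (10*p + p) = 2 - 11*p)
u = 21861/4531 (u = 65583*(1/13593) = 21861/4531 ≈ 4.8248)
1/(u + g(f(-6, F(3, 6)), 302)) = 1/(21861/4531 + (2 - 11*0)) = 1/(21861/4531 + (2 + 0)) = 1/(21861/4531 + 2) = 1/(30923/4531) = 4531/30923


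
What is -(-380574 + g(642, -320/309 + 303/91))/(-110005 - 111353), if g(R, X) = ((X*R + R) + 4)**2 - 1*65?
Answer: 360957665446505/19446992929182 ≈ 18.561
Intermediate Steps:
g(R, X) = -65 + (4 + R + R*X)**2 (g(R, X) = ((R*X + R) + 4)**2 - 65 = ((R + R*X) + 4)**2 - 65 = (4 + R + R*X)**2 - 65 = -65 + (4 + R + R*X)**2)
-(-380574 + g(642, -320/309 + 303/91))/(-110005 - 111353) = -(-380574 + (-65 + (4 + 642 + 642*(-320/309 + 303/91))**2))/(-110005 - 111353) = -(-380574 + (-65 + (4 + 642 + 642*(-320*1/309 + 303*(1/91)))**2))/(-221358) = -(-380574 + (-65 + (4 + 642 + 642*(-320/309 + 303/91))**2))*(-1)/221358 = -(-380574 + (-65 + (4 + 642 + 642*(64507/28119))**2))*(-1)/221358 = -(-380574 + (-65 + (4 + 642 + 13804498/9373)**2))*(-1)/221358 = -(-380574 + (-65 + (19859456/9373)**2))*(-1)/221358 = -(-380574 + (-65 + 394397992615936/87853129))*(-1)/221358 = -(-380574 + 394392282162551/87853129)*(-1)/221358 = -360957665446505*(-1)/(87853129*221358) = -1*(-360957665446505/19446992929182) = 360957665446505/19446992929182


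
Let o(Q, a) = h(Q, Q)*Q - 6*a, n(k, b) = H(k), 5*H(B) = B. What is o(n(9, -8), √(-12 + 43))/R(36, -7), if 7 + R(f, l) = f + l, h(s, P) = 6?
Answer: 27/55 - 3*√31/11 ≈ -1.0276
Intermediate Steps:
H(B) = B/5
n(k, b) = k/5
o(Q, a) = -6*a + 6*Q (o(Q, a) = 6*Q - 6*a = -6*a + 6*Q)
R(f, l) = -7 + f + l (R(f, l) = -7 + (f + l) = -7 + f + l)
o(n(9, -8), √(-12 + 43))/R(36, -7) = (-6*√(-12 + 43) + 6*((⅕)*9))/(-7 + 36 - 7) = (-6*√31 + 6*(9/5))/22 = (-6*√31 + 54/5)*(1/22) = (54/5 - 6*√31)*(1/22) = 27/55 - 3*√31/11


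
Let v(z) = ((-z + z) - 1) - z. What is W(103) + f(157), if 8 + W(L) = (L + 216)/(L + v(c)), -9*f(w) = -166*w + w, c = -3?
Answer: 100568/35 ≈ 2873.4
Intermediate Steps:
f(w) = 55*w/3 (f(w) = -(-166*w + w)/9 = -(-55)*w/3 = 55*w/3)
v(z) = -1 - z (v(z) = (0 - 1) - z = -1 - z)
W(L) = -8 + (216 + L)/(2 + L) (W(L) = -8 + (L + 216)/(L + (-1 - 1*(-3))) = -8 + (216 + L)/(L + (-1 + 3)) = -8 + (216 + L)/(L + 2) = -8 + (216 + L)/(2 + L))
W(103) + f(157) = (200 - 7*103)/(2 + 103) + (55/3)*157 = (200 - 721)/105 + 8635/3 = (1/105)*(-521) + 8635/3 = -521/105 + 8635/3 = 100568/35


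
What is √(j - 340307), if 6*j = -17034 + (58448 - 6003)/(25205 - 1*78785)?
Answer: I*√39404385309130/10716 ≈ 585.79*I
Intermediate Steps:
j = -182546833/64296 (j = (-17034 + (58448 - 6003)/(25205 - 1*78785))/6 = (-17034 + 52445/(25205 - 78785))/6 = (-17034 + 52445/(-53580))/6 = (-17034 + 52445*(-1/53580))/6 = (-17034 - 10489/10716)/6 = (⅙)*(-182546833/10716) = -182546833/64296 ≈ -2839.2)
√(j - 340307) = √(-182546833/64296 - 340307) = √(-22062925705/64296) = I*√39404385309130/10716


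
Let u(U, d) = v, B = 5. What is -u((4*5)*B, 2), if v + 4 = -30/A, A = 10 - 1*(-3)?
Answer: 82/13 ≈ 6.3077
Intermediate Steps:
A = 13 (A = 10 + 3 = 13)
v = -82/13 (v = -4 - 30/13 = -82/13 ≈ -6.3077)
u(U, d) = -82/13
-u((4*5)*B, 2) = -1*(-82/13) = 82/13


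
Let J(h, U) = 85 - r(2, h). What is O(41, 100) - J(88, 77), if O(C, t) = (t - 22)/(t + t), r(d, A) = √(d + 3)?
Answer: -8461/100 + √5 ≈ -82.374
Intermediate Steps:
r(d, A) = √(3 + d)
J(h, U) = 85 - √5 (J(h, U) = 85 - √(3 + 2) = 85 - √5)
O(C, t) = (-22 + t)/(2*t) (O(C, t) = (-22 + t)/((2*t)) = (-22 + t)*(1/(2*t)) = (-22 + t)/(2*t))
O(41, 100) - J(88, 77) = (½)*(-22 + 100)/100 - (85 - √5) = (½)*(1/100)*78 + (-85 + √5) = 39/100 + (-85 + √5) = -8461/100 + √5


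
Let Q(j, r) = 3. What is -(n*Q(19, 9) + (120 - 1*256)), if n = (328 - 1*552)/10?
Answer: 1016/5 ≈ 203.20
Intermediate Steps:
n = -112/5 (n = (328 - 552)*(1/10) = -224*1/10 = -112/5 ≈ -22.400)
-(n*Q(19, 9) + (120 - 1*256)) = -(-112/5*3 + (120 - 1*256)) = -(-336/5 + (120 - 256)) = -(-336/5 - 136) = -1*(-1016/5) = 1016/5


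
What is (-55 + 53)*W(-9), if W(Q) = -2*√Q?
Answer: 12*I ≈ 12.0*I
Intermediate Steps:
(-55 + 53)*W(-9) = (-55 + 53)*(-6*I) = -(-4)*3*I = -(-12)*I = 12*I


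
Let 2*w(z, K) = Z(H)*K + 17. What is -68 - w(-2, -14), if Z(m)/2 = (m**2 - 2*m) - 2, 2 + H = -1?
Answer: 211/2 ≈ 105.50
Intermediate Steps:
H = -3 (H = -2 - 1 = -3)
Z(m) = -4 - 4*m + 2*m**2 (Z(m) = 2*((m**2 - 2*m) - 2) = 2*(-2 + m**2 - 2*m) = -4 - 4*m + 2*m**2)
w(z, K) = 17/2 + 13*K (w(z, K) = ((-4 - 4*(-3) + 2*(-3)**2)*K + 17)/2 = ((-4 + 12 + 2*9)*K + 17)/2 = ((-4 + 12 + 18)*K + 17)/2 = (26*K + 17)/2 = (17 + 26*K)/2 = 17/2 + 13*K)
-68 - w(-2, -14) = -68 - (17/2 + 13*(-14)) = -68 - (17/2 - 182) = -68 - 1*(-347/2) = -68 + 347/2 = 211/2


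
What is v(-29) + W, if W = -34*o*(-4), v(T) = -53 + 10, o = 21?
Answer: 2813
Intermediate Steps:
v(T) = -43
W = 2856 (W = -34*21*(-4) = -714*(-4) = 2856)
v(-29) + W = -43 + 2856 = 2813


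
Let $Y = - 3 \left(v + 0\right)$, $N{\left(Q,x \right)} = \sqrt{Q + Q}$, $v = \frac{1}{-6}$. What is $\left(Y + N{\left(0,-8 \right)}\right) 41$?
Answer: $\frac{41}{2} \approx 20.5$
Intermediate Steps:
$v = - \frac{1}{6} \approx -0.16667$
$N{\left(Q,x \right)} = \sqrt{2} \sqrt{Q}$ ($N{\left(Q,x \right)} = \sqrt{2 Q} = \sqrt{2} \sqrt{Q}$)
$Y = \frac{1}{2}$ ($Y = - 3 \left(- \frac{1}{6} + 0\right) = \left(-3\right) \left(- \frac{1}{6}\right) = \frac{1}{2} \approx 0.5$)
$\left(Y + N{\left(0,-8 \right)}\right) 41 = \left(\frac{1}{2} + \sqrt{2} \sqrt{0}\right) 41 = \left(\frac{1}{2} + \sqrt{2} \cdot 0\right) 41 = \left(\frac{1}{2} + 0\right) 41 = \frac{1}{2} \cdot 41 = \frac{41}{2}$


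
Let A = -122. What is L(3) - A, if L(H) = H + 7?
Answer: 132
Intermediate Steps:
L(H) = 7 + H
L(3) - A = (7 + 3) - 1*(-122) = 10 + 122 = 132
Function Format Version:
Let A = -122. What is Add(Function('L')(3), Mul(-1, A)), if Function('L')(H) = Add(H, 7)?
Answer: 132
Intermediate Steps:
Function('L')(H) = Add(7, H)
Add(Function('L')(3), Mul(-1, A)) = Add(Add(7, 3), Mul(-1, -122)) = Add(10, 122) = 132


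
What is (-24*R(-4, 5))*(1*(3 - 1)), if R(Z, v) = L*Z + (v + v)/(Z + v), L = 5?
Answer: 480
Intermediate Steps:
R(Z, v) = 5*Z + 2*v/(Z + v) (R(Z, v) = 5*Z + (v + v)/(Z + v) = 5*Z + (2*v)/(Z + v) = 5*Z + 2*v/(Z + v))
(-24*R(-4, 5))*(1*(3 - 1)) = (-24*(2*5 + 5*(-4)² + 5*(-4)*5)/(-4 + 5))*(1*(3 - 1)) = (-24*(10 + 5*16 - 100)/1)*(1*2) = -24*(10 + 80 - 100)*2 = -24*(-10)*2 = 240*2 = 480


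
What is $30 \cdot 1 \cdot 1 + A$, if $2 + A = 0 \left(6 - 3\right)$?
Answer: $28$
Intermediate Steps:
$A = -2$ ($A = -2 + 0 \left(6 - 3\right) = -2 + 0 \cdot 3 = -2 + 0 = -2$)
$30 \cdot 1 \cdot 1 + A = 30 \cdot 1 \cdot 1 - 2 = 30 \cdot 1 - 2 = 30 - 2 = 28$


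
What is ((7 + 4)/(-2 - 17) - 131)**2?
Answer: 6250000/361 ≈ 17313.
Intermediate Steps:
((7 + 4)/(-2 - 17) - 131)**2 = (11/(-19) - 131)**2 = (11*(-1/19) - 131)**2 = (-11/19 - 131)**2 = (-2500/19)**2 = 6250000/361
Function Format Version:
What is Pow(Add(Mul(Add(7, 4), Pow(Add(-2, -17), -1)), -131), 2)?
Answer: Rational(6250000, 361) ≈ 17313.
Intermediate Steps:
Pow(Add(Mul(Add(7, 4), Pow(Add(-2, -17), -1)), -131), 2) = Pow(Add(Mul(11, Pow(-19, -1)), -131), 2) = Pow(Add(Mul(11, Rational(-1, 19)), -131), 2) = Pow(Add(Rational(-11, 19), -131), 2) = Pow(Rational(-2500, 19), 2) = Rational(6250000, 361)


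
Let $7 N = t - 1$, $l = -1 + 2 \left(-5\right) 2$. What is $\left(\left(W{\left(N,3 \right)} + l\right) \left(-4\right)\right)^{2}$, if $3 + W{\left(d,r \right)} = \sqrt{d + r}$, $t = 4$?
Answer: $\frac{64896}{7} - \frac{1536 \sqrt{42}}{7} \approx 7848.8$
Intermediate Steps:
$l = -21$ ($l = -1 - 20 = -21$)
$N = \frac{3}{7}$ ($N = \frac{4 - 1}{7} = \frac{1}{7} \cdot 3 = \frac{3}{7} \approx 0.42857$)
$W{\left(d,r \right)} = -3 + \sqrt{d + r}$
$\left(\left(W{\left(N,3 \right)} + l\right) \left(-4\right)\right)^{2} = \left(\left(\left(-3 + \sqrt{\frac{3}{7} + 3}\right) - 21\right) \left(-4\right)\right)^{2} = \left(\left(\left(-3 + \sqrt{\frac{24}{7}}\right) - 21\right) \left(-4\right)\right)^{2} = \left(\left(\left(-3 + \frac{2 \sqrt{42}}{7}\right) - 21\right) \left(-4\right)\right)^{2} = \left(\left(-24 + \frac{2 \sqrt{42}}{7}\right) \left(-4\right)\right)^{2} = \left(96 - \frac{8 \sqrt{42}}{7}\right)^{2}$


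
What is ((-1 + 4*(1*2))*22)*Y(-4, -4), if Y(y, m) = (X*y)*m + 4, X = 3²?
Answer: 22792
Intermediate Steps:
X = 9
Y(y, m) = 4 + 9*m*y (Y(y, m) = (9*y)*m + 4 = 9*m*y + 4 = 4 + 9*m*y)
((-1 + 4*(1*2))*22)*Y(-4, -4) = ((-1 + 4*(1*2))*22)*(4 + 9*(-4)*(-4)) = ((-1 + 4*2)*22)*(4 + 144) = ((-1 + 8)*22)*148 = (7*22)*148 = 154*148 = 22792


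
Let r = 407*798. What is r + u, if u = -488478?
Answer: -163692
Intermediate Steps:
r = 324786
r + u = 324786 - 488478 = -163692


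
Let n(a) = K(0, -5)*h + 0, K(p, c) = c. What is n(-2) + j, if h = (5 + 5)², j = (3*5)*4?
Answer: -440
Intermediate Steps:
j = 60 (j = 15*4 = 60)
h = 100 (h = 10² = 100)
n(a) = -500 (n(a) = -5*100 + 0 = -500 + 0 = -500)
n(-2) + j = -500 + 60 = -440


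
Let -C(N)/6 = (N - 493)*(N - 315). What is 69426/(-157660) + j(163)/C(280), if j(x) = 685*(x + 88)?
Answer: -755317427/176303295 ≈ -4.2842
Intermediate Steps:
j(x) = 60280 + 685*x (j(x) = 685*(88 + x) = 60280 + 685*x)
C(N) = -6*(-493 + N)*(-315 + N) (C(N) = -6*(N - 493)*(N - 315) = -6*(-493 + N)*(-315 + N))
69426/(-157660) + j(163)/C(280) = 69426/(-157660) + (60280 + 685*163)/(-931770 - 6*280² + 4848*280) = 69426*(-1/157660) + (60280 + 111655)/(-931770 - 6*78400 + 1357440) = -34713/78830 + 171935/(-931770 - 470400 + 1357440) = -34713/78830 + 171935/(-44730) = -34713/78830 + 171935*(-1/44730) = -34713/78830 - 34387/8946 = -755317427/176303295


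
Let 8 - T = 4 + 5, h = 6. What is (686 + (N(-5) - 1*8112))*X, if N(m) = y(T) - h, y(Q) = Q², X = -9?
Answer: 66879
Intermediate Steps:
T = -1 (T = 8 - (4 + 5) = 8 - 1*9 = 8 - 9 = -1)
N(m) = -5 (N(m) = (-1)² - 1*6 = 1 - 6 = -5)
(686 + (N(-5) - 1*8112))*X = (686 + (-5 - 1*8112))*(-9) = (686 + (-5 - 8112))*(-9) = (686 - 8117)*(-9) = -7431*(-9) = 66879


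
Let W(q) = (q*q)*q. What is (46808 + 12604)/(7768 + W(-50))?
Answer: -14853/29308 ≈ -0.50679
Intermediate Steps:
W(q) = q³ (W(q) = q²*q = q³)
(46808 + 12604)/(7768 + W(-50)) = (46808 + 12604)/(7768 + (-50)³) = 59412/(7768 - 125000) = 59412/(-117232) = 59412*(-1/117232) = -14853/29308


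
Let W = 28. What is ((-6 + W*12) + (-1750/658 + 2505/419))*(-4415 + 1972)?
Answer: -16035974150/19693 ≈ -8.1430e+5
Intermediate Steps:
((-6 + W*12) + (-1750/658 + 2505/419))*(-4415 + 1972) = ((-6 + 28*12) + (-1750/658 + 2505/419))*(-4415 + 1972) = ((-6 + 336) + (-1750*1/658 + 2505*(1/419)))*(-2443) = (330 + (-125/47 + 2505/419))*(-2443) = (330 + 65360/19693)*(-2443) = (6564050/19693)*(-2443) = -16035974150/19693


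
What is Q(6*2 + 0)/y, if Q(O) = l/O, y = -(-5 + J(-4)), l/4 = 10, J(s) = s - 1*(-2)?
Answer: 10/21 ≈ 0.47619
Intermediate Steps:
J(s) = 2 + s (J(s) = s + 2 = 2 + s)
l = 40 (l = 4*10 = 40)
y = 7 (y = -(-5 + (2 - 4)) = -(-5 - 2) = -1*(-7) = 7)
Q(O) = 40/O
Q(6*2 + 0)/y = (40/(6*2 + 0))/7 = (40/(12 + 0))*(⅐) = (40/12)*(⅐) = (40*(1/12))*(⅐) = (10/3)*(⅐) = 10/21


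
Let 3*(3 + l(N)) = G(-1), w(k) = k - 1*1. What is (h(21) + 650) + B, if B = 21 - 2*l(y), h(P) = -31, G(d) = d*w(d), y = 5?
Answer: 1934/3 ≈ 644.67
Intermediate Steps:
w(k) = -1 + k (w(k) = k - 1 = -1 + k)
G(d) = d*(-1 + d)
l(N) = -7/3 (l(N) = -3 + (-(-1 - 1))/3 = -3 + (-1*(-2))/3 = -3 + (1/3)*2 = -3 + 2/3 = -7/3)
B = 77/3 (B = 21 - 2*(-7/3) = 21 + 14/3 = 77/3 ≈ 25.667)
(h(21) + 650) + B = (-31 + 650) + 77/3 = 619 + 77/3 = 1934/3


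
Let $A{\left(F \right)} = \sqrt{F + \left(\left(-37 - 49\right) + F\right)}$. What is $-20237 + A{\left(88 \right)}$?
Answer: $-20237 + 3 \sqrt{10} \approx -20228.0$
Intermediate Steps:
$A{\left(F \right)} = \sqrt{-86 + 2 F}$ ($A{\left(F \right)} = \sqrt{F + \left(-86 + F\right)} = \sqrt{-86 + 2 F}$)
$-20237 + A{\left(88 \right)} = -20237 + \sqrt{-86 + 2 \cdot 88} = -20237 + \sqrt{-86 + 176} = -20237 + \sqrt{90} = -20237 + 3 \sqrt{10}$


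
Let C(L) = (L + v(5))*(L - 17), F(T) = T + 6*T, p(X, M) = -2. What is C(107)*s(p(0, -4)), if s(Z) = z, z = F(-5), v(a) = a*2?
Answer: -368550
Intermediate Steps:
v(a) = 2*a
F(T) = 7*T
z = -35 (z = 7*(-5) = -35)
C(L) = (-17 + L)*(10 + L) (C(L) = (L + 2*5)*(L - 17) = (L + 10)*(-17 + L) = (10 + L)*(-17 + L) = (-17 + L)*(10 + L))
s(Z) = -35
C(107)*s(p(0, -4)) = (-170 + 107² - 7*107)*(-35) = (-170 + 11449 - 749)*(-35) = 10530*(-35) = -368550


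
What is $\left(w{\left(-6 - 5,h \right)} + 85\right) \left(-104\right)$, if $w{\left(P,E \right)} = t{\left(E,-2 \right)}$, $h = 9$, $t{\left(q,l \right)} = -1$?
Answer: $-8736$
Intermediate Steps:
$w{\left(P,E \right)} = -1$
$\left(w{\left(-6 - 5,h \right)} + 85\right) \left(-104\right) = \left(-1 + 85\right) \left(-104\right) = 84 \left(-104\right) = -8736$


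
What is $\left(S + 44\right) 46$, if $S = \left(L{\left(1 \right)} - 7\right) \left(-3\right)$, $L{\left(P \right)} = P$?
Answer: $2852$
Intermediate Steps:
$S = 18$ ($S = \left(1 - 7\right) \left(-3\right) = \left(-6\right) \left(-3\right) = 18$)
$\left(S + 44\right) 46 = \left(18 + 44\right) 46 = 62 \cdot 46 = 2852$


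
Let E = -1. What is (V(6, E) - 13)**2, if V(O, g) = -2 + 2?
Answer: 169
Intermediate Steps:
V(O, g) = 0
(V(6, E) - 13)**2 = (0 - 13)**2 = (-13)**2 = 169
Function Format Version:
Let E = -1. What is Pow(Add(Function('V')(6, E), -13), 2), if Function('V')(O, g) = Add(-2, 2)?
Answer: 169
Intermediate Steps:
Function('V')(O, g) = 0
Pow(Add(Function('V')(6, E), -13), 2) = Pow(Add(0, -13), 2) = Pow(-13, 2) = 169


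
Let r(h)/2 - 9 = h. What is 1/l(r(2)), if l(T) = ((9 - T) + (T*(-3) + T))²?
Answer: 1/3249 ≈ 0.00030779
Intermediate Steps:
r(h) = 18 + 2*h
l(T) = (9 - 3*T)² (l(T) = ((9 - T) + (-3*T + T))² = ((9 - T) - 2*T)² = (9 - 3*T)²)
1/l(r(2)) = 1/(9*(-3 + (18 + 2*2))²) = 1/(9*(-3 + (18 + 4))²) = 1/(9*(-3 + 22)²) = 1/(9*19²) = 1/(9*361) = 1/3249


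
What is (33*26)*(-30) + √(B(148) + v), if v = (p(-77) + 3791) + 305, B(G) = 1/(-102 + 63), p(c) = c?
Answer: -25740 + 2*√1528215/39 ≈ -25677.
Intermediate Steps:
B(G) = -1/39 (B(G) = 1/(-39) = -1/39)
v = 4019 (v = (-77 + 3791) + 305 = 3714 + 305 = 4019)
(33*26)*(-30) + √(B(148) + v) = (33*26)*(-30) + √(-1/39 + 4019) = 858*(-30) + √(156740/39) = -25740 + 2*√1528215/39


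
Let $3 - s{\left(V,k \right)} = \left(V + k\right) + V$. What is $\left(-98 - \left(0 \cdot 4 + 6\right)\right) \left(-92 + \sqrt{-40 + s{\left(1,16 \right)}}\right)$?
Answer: $9568 - 104 i \sqrt{55} \approx 9568.0 - 771.28 i$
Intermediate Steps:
$s{\left(V,k \right)} = 3 - k - 2 V$ ($s{\left(V,k \right)} = 3 - \left(\left(V + k\right) + V\right) = 3 - \left(k + 2 V\right) = 3 - k - 2 V$)
$\left(-98 - \left(0 \cdot 4 + 6\right)\right) \left(-92 + \sqrt{-40 + s{\left(1,16 \right)}}\right) = \left(-98 - \left(0 \cdot 4 + 6\right)\right) \left(-92 + \sqrt{-40 - 15}\right) = \left(-98 - \left(0 + 6\right)\right) \left(-92 + \sqrt{-40 - 15}\right) = \left(-98 - 6\right) \left(-92 + \sqrt{-40 - 15}\right) = \left(-98 - 6\right) \left(-92 + \sqrt{-55}\right) = - 104 \left(-92 + i \sqrt{55}\right) = 9568 - 104 i \sqrt{55}$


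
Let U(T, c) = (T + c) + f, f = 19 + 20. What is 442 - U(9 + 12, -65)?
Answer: 447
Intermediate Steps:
f = 39
U(T, c) = 39 + T + c (U(T, c) = (T + c) + 39 = 39 + T + c)
442 - U(9 + 12, -65) = 442 - (39 + (9 + 12) - 65) = 442 - (39 + 21 - 65) = 442 - 1*(-5) = 442 + 5 = 447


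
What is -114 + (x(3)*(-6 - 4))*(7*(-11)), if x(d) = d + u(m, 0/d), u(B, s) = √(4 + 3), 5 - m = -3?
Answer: 2196 + 770*√7 ≈ 4233.2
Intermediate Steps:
m = 8 (m = 5 - 1*(-3) = 5 + 3 = 8)
u(B, s) = √7
x(d) = d + √7
-114 + (x(3)*(-6 - 4))*(7*(-11)) = -114 + ((3 + √7)*(-6 - 4))*(7*(-11)) = -114 + ((3 + √7)*(-10))*(-77) = -114 + (-30 - 10*√7)*(-77) = -114 + (2310 + 770*√7) = 2196 + 770*√7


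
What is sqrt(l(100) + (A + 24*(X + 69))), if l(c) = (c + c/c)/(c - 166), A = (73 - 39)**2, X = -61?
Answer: sqrt(5865222)/66 ≈ 36.694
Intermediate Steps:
A = 1156 (A = 34**2 = 1156)
l(c) = (1 + c)/(-166 + c) (l(c) = (c + 1)/(-166 + c) = (1 + c)/(-166 + c))
sqrt(l(100) + (A + 24*(X + 69))) = sqrt((1 + 100)/(-166 + 100) + (1156 + 24*(-61 + 69))) = sqrt(101/(-66) + (1156 + 24*8)) = sqrt(-1/66*101 + (1156 + 192)) = sqrt(-101/66 + 1348) = sqrt(88867/66) = sqrt(5865222)/66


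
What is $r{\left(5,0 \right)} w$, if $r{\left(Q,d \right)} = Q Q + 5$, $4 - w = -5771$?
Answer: $173250$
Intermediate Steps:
$w = 5775$ ($w = 4 - -5771 = 4 + 5771 = 5775$)
$r{\left(Q,d \right)} = 5 + Q^{2}$ ($r{\left(Q,d \right)} = Q^{2} + 5 = 5 + Q^{2}$)
$r{\left(5,0 \right)} w = \left(5 + 5^{2}\right) 5775 = \left(5 + 25\right) 5775 = 30 \cdot 5775 = 173250$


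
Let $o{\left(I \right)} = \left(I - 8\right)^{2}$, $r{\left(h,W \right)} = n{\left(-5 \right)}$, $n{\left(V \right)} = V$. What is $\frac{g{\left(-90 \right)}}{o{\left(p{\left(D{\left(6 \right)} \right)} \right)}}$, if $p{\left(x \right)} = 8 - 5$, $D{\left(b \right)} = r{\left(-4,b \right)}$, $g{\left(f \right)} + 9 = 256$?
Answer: $\frac{247}{25} \approx 9.88$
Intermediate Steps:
$r{\left(h,W \right)} = -5$
$g{\left(f \right)} = 247$ ($g{\left(f \right)} = -9 + 256 = 247$)
$D{\left(b \right)} = -5$
$p{\left(x \right)} = 3$ ($p{\left(x \right)} = 8 - 5 = 3$)
$o{\left(I \right)} = \left(-8 + I\right)^{2}$
$\frac{g{\left(-90 \right)}}{o{\left(p{\left(D{\left(6 \right)} \right)} \right)}} = \frac{247}{\left(-8 + 3\right)^{2}} = \frac{247}{\left(-5\right)^{2}} = \frac{247}{25}$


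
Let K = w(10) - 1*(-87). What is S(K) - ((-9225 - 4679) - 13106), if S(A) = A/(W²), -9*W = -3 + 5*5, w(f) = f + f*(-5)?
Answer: 13076647/484 ≈ 27018.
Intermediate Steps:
w(f) = -4*f (w(f) = f - 5*f = -4*f)
K = 47 (K = -4*10 - 1*(-87) = -40 + 87 = 47)
W = -22/9 (W = -(-3 + 5*5)/9 = -(-3 + 25)/9 = -⅑*22 = -22/9 ≈ -2.4444)
S(A) = 81*A/484 (S(A) = A/((-22/9)²) = A/(484/81) = A*(81/484) = 81*A/484)
S(K) - ((-9225 - 4679) - 13106) = (81/484)*47 - ((-9225 - 4679) - 13106) = 3807/484 - (-13904 - 13106) = 3807/484 - 1*(-27010) = 3807/484 + 27010 = 13076647/484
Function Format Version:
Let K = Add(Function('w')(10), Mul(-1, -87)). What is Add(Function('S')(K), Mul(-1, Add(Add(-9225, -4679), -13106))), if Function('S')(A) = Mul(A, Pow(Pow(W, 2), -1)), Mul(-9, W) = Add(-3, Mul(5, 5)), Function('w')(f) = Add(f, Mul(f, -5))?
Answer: Rational(13076647, 484) ≈ 27018.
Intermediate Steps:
Function('w')(f) = Mul(-4, f) (Function('w')(f) = Add(f, Mul(-5, f)) = Mul(-4, f))
K = 47 (K = Add(Mul(-4, 10), Mul(-1, -87)) = Add(-40, 87) = 47)
W = Rational(-22, 9) (W = Mul(Rational(-1, 9), Add(-3, Mul(5, 5))) = Mul(Rational(-1, 9), Add(-3, 25)) = Mul(Rational(-1, 9), 22) = Rational(-22, 9) ≈ -2.4444)
Function('S')(A) = Mul(Rational(81, 484), A) (Function('S')(A) = Mul(A, Pow(Pow(Rational(-22, 9), 2), -1)) = Mul(A, Pow(Rational(484, 81), -1)) = Mul(A, Rational(81, 484)) = Mul(Rational(81, 484), A))
Add(Function('S')(K), Mul(-1, Add(Add(-9225, -4679), -13106))) = Add(Mul(Rational(81, 484), 47), Mul(-1, Add(Add(-9225, -4679), -13106))) = Add(Rational(3807, 484), Mul(-1, Add(-13904, -13106))) = Add(Rational(3807, 484), Mul(-1, -27010)) = Add(Rational(3807, 484), 27010) = Rational(13076647, 484)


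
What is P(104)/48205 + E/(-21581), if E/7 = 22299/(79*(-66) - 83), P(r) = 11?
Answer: 1254560456/787219031455 ≈ 0.0015937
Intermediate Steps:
E = -156093/5297 (E = 7*(22299/(79*(-66) - 83)) = 7*(22299/(-5214 - 83)) = 7*(22299/(-5297)) = 7*(22299*(-1/5297)) = 7*(-22299/5297) = -156093/5297 ≈ -29.468)
P(104)/48205 + E/(-21581) = 11/48205 - 156093/5297/(-21581) = 11*(1/48205) - 156093/5297*(-1/21581) = 11/48205 + 22299/16330651 = 1254560456/787219031455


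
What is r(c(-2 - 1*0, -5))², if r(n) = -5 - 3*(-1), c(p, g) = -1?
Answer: 4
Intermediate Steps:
r(n) = -2 (r(n) = -5 + 3 = -2)
r(c(-2 - 1*0, -5))² = (-2)² = 4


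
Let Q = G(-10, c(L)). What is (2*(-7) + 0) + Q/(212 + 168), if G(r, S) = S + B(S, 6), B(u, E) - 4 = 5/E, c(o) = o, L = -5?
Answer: -31921/2280 ≈ -14.000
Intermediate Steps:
B(u, E) = 4 + 5/E
G(r, S) = 29/6 + S (G(r, S) = S + (4 + 5/6) = S + (4 + 5*(⅙)) = S + (4 + ⅚) = S + 29/6 = 29/6 + S)
Q = -⅙ (Q = 29/6 - 5 = -⅙ ≈ -0.16667)
(2*(-7) + 0) + Q/(212 + 168) = (2*(-7) + 0) - ⅙/(212 + 168) = (-14 + 0) - ⅙/380 = -14 + (1/380)*(-⅙) = -14 - 1/2280 = -31921/2280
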